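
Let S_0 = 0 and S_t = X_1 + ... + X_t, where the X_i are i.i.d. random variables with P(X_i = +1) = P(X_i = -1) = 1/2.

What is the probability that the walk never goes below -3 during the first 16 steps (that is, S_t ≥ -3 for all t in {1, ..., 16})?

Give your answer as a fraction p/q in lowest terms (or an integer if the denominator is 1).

Answer: 21879/32768

Derivation:
Let f(t,s) = #length-t paths at position s with S_1..S_t all ≥ -3.
f(t,s) = f(t-1,s-1) + f(t-1,s+1) for s ≥ -3; f(t,s) = 0 for s < -3.
t=0: f(0,0)=1
t=1: f(1,-1)=1 f(1,1)=1
t=2: f(2,-2)=1 f(2,0)=2 f(2,2)=1
t=3: f(3,-3)=1 f(3,-1)=3 f(3,1)=3 f(3,3)=1
t=4: f(4,-2)=4 f(4,0)=6 f(4,2)=4 f(4,4)=1
t=5: f(5,-3)=4 f(5,-1)=10 f(5,1)=10 f(5,3)=5 f(5,5)=1
t=6: f(6,-2)=14 f(6,0)=20 f(6,2)=15 f(6,4)=6 f(6,6)=1
t=7: f(7,-3)=14 f(7,-1)=34 f(7,1)=35 f(7,3)=21 f(7,5)=7 f(7,7)=1
t=8: f(8,-2)=48 f(8,0)=69 f(8,2)=56 f(8,4)=28 f(8,6)=8 f(8,8)=1
t=9: f(9,-3)=48 f(9,-1)=117 f(9,1)=125 f(9,3)=84 f(9,5)=36 f(9,7)=9 f(9,9)=1
t=10: f(10,-2)=165 f(10,0)=242 f(10,2)=209 f(10,4)=120 f(10,6)=45 f(10,8)=10 f(10,10)=1
t=11: f(11,-3)=165 f(11,-1)=407 f(11,1)=451 f(11,3)=329 f(11,5)=165 f(11,7)=55 f(11,9)=11 f(11,11)=1
t=12: f(12,-2)=572 f(12,0)=858 f(12,2)=780 f(12,4)=494 f(12,6)=220 f(12,8)=66 f(12,10)=12 f(12,12)=1
t=13: f(13,-3)=572 f(13,-1)=1430 f(13,1)=1638 f(13,3)=1274 f(13,5)=714 f(13,7)=286 f(13,9)=78 f(13,11)=13 f(13,13)=1
t=14: f(14,-2)=2002 f(14,0)=3068 f(14,2)=2912 f(14,4)=1988 f(14,6)=1000 f(14,8)=364 f(14,10)=91 f(14,12)=14 f(14,14)=1
t=15: f(15,-3)=2002 f(15,-1)=5070 f(15,1)=5980 f(15,3)=4900 f(15,5)=2988 f(15,7)=1364 f(15,9)=455 f(15,11)=105 f(15,13)=15 f(15,15)=1
t=16: f(16,-2)=7072 f(16,0)=11050 f(16,2)=10880 f(16,4)=7888 f(16,6)=4352 f(16,8)=1819 f(16,10)=560 f(16,12)=120 f(16,14)=16 f(16,16)=1
Σ_s f(16,s) = 43758
P = 43758/65536 = 21879/32768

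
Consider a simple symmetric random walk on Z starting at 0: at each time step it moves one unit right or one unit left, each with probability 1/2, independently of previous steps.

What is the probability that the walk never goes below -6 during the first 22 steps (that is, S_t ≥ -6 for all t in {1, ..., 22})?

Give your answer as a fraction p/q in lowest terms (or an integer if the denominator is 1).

Let f(t,s) = #length-t paths at position s with S_1..S_t all ≥ -6.
f(t,s) = f(t-1,s-1) + f(t-1,s+1) for s ≥ -6; f(t,s) = 0 for s < -6.
t=0: f(0,0)=1
t=1: f(1,-1)=1 f(1,1)=1
t=2: f(2,-2)=1 f(2,0)=2 f(2,2)=1
t=3: f(3,-3)=1 f(3,-1)=3 f(3,1)=3 f(3,3)=1
t=4: f(4,-4)=1 f(4,-2)=4 f(4,0)=6 f(4,2)=4 f(4,4)=1
t=5: f(5,-5)=1 f(5,-3)=5 f(5,-1)=10 f(5,1)=10 f(5,3)=5 f(5,5)=1
t=6: f(6,-6)=1 f(6,-4)=6 f(6,-2)=15 f(6,0)=20 f(6,2)=15 f(6,4)=6 f(6,6)=1
t=7: f(7,-5)=7 f(7,-3)=21 f(7,-1)=35 f(7,1)=35 f(7,3)=21 f(7,5)=7 f(7,7)=1
t=8: f(8,-6)=7 f(8,-4)=28 f(8,-2)=56 f(8,0)=70 f(8,2)=56 f(8,4)=28 f(8,6)=8 f(8,8)=1
t=9: f(9,-5)=35 f(9,-3)=84 f(9,-1)=126 f(9,1)=126 f(9,3)=84 f(9,5)=36 f(9,7)=9 f(9,9)=1
t=10: f(10,-6)=35 f(10,-4)=119 f(10,-2)=210 f(10,0)=252 f(10,2)=210 f(10,4)=120 f(10,6)=45 f(10,8)=10 f(10,10)=1
t=11: f(11,-5)=154 f(11,-3)=329 f(11,-1)=462 f(11,1)=462 f(11,3)=330 f(11,5)=165 f(11,7)=55 f(11,9)=11 f(11,11)=1
t=12: f(12,-6)=154 f(12,-4)=483 f(12,-2)=791 f(12,0)=924 f(12,2)=792 f(12,4)=495 f(12,6)=220 f(12,8)=66 f(12,10)=12 f(12,12)=1
t=13: f(13,-5)=637 f(13,-3)=1274 f(13,-1)=1715 f(13,1)=1716 f(13,3)=1287 f(13,5)=715 f(13,7)=286 f(13,9)=78 f(13,11)=13 f(13,13)=1
t=14: f(14,-6)=637 f(14,-4)=1911 f(14,-2)=2989 f(14,0)=3431 f(14,2)=3003 f(14,4)=2002 f(14,6)=1001 f(14,8)=364 f(14,10)=91 f(14,12)=14 f(14,14)=1
t=15: f(15,-5)=2548 f(15,-3)=4900 f(15,-1)=6420 f(15,1)=6434 f(15,3)=5005 f(15,5)=3003 f(15,7)=1365 f(15,9)=455 f(15,11)=105 f(15,13)=15 f(15,15)=1
t=16: f(16,-6)=2548 f(16,-4)=7448 f(16,-2)=11320 f(16,0)=12854 f(16,2)=11439 f(16,4)=8008 f(16,6)=4368 f(16,8)=1820 f(16,10)=560 f(16,12)=120 f(16,14)=16 f(16,16)=1
t=17: f(17,-5)=9996 f(17,-3)=18768 f(17,-1)=24174 f(17,1)=24293 f(17,3)=19447 f(17,5)=12376 f(17,7)=6188 f(17,9)=2380 f(17,11)=680 f(17,13)=136 f(17,15)=17 f(17,17)=1
t=18: f(18,-6)=9996 f(18,-4)=28764 f(18,-2)=42942 f(18,0)=48467 f(18,2)=43740 f(18,4)=31823 f(18,6)=18564 f(18,8)=8568 f(18,10)=3060 f(18,12)=816 f(18,14)=153 f(18,16)=18 f(18,18)=1
t=19: f(19,-5)=38760 f(19,-3)=71706 f(19,-1)=91409 f(19,1)=92207 f(19,3)=75563 f(19,5)=50387 f(19,7)=27132 f(19,9)=11628 f(19,11)=3876 f(19,13)=969 f(19,15)=171 f(19,17)=19 f(19,19)=1
t=20: f(20,-6)=38760 f(20,-4)=110466 f(20,-2)=163115 f(20,0)=183616 f(20,2)=167770 f(20,4)=125950 f(20,6)=77519 f(20,8)=38760 f(20,10)=15504 f(20,12)=4845 f(20,14)=1140 f(20,16)=190 f(20,18)=20 f(20,20)=1
t=21: f(21,-5)=149226 f(21,-3)=273581 f(21,-1)=346731 f(21,1)=351386 f(21,3)=293720 f(21,5)=203469 f(21,7)=116279 f(21,9)=54264 f(21,11)=20349 f(21,13)=5985 f(21,15)=1330 f(21,17)=210 f(21,19)=21 f(21,21)=1
t=22: f(22,-6)=149226 f(22,-4)=422807 f(22,-2)=620312 f(22,0)=698117 f(22,2)=645106 f(22,4)=497189 f(22,6)=319748 f(22,8)=170543 f(22,10)=74613 f(22,12)=26334 f(22,14)=7315 f(22,16)=1540 f(22,18)=231 f(22,20)=22 f(22,22)=1
Σ_s f(22,s) = 3633104
P = 3633104/4194304 = 227069/262144

Answer: 227069/262144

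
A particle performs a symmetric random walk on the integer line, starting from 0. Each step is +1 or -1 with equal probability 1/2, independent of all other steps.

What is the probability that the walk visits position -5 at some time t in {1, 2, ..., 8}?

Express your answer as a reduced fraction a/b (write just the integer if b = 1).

Answer: 9/128

Derivation:
Count via complement. Let g(t,s) = #length-t paths at position s with S_1..S_t all ≠ -5.
g(t,s) = g(t-1,s-1) + g(t-1,s+1) for s ≠ -5; g(t,-5) = 0.
t=0: g(0,0)=1
t=1: g(1,-1)=1 g(1,1)=1
t=2: g(2,-2)=1 g(2,0)=2 g(2,2)=1
t=3: g(3,-3)=1 g(3,-1)=3 g(3,1)=3 g(3,3)=1
t=4: g(4,-4)=1 g(4,-2)=4 g(4,0)=6 g(4,2)=4 g(4,4)=1
t=5: g(5,-3)=5 g(5,-1)=10 g(5,1)=10 g(5,3)=5 g(5,5)=1
t=6: g(6,-4)=5 g(6,-2)=15 g(6,0)=20 g(6,2)=15 g(6,4)=6 g(6,6)=1
t=7: g(7,-3)=20 g(7,-1)=35 g(7,1)=35 g(7,3)=21 g(7,5)=7 g(7,7)=1
t=8: g(8,-4)=20 g(8,-2)=55 g(8,0)=70 g(8,2)=56 g(8,4)=28 g(8,6)=8 g(8,8)=1
Paths never hitting -5: Σ_s g(8,s) = 238
Paths hitting -5: 2^8 - 238 = 18
P = 18/256 = 9/128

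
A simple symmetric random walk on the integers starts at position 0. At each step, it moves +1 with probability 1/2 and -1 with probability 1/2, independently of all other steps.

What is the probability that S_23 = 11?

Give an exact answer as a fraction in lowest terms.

Answer: 100947/8388608

Derivation:
To reach position 11 after 23 steps: need 17 steps of +1 and 6 of -1.
Favorable paths: C(23,17) = 100947
Total paths: 2^23 = 8388608
P = 100947/8388608 = 100947/8388608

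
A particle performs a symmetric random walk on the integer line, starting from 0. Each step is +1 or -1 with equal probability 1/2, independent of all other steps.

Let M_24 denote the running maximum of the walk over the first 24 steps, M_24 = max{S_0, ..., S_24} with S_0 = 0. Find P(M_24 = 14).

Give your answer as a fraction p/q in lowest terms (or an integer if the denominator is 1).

Answer: 5313/2097152

Derivation:
Let M_24 = max(S_0,...,S_24). Use the reflection principle: for j ≥ 1, #{paths with M_24 ≥ j} = #{S_24 ≥ j} + #{S_24 ≥ j+1}.
By reflection, #{M_24 ≥ 14} = #{S_24 ≥ 14} + #{S_24 ≥ 15} = 55455 + 12951 = 68406.
#{M_24 ≥ 15} = #{S_24 ≥ 15} + #{S_24 ≥ 16} = 12951 + 12951 = 25902.
#{M_24 = 14} = 68406 - 25902 = 42504.
P(M_24 = 14) = 42504/16777216 = 5313/2097152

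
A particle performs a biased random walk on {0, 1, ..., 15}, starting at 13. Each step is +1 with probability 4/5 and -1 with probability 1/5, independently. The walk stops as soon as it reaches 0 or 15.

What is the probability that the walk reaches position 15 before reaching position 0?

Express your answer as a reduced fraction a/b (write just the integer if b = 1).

Biased walk: p = 4/5, q = 1/5, r = q/p = 1/4
Gambler's ruin: P(hit 15 before 0 | start at 13) = (1 - r^a)/(1 - r^N)
r^13 = 1/67108864; r^15 = 1/1073741824
P = (1 - 1/67108864) / (1 - 1/1073741824) = 67108863/67108864 / 1073741823/1073741824 = 357913936/357913941

Answer: 357913936/357913941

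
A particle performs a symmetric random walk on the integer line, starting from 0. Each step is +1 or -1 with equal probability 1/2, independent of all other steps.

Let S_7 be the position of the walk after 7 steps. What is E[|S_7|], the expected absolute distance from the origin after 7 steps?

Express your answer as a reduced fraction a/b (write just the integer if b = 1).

S_7 takes values m ≡ 1 (mod 2) with |m| ≤ 7; P(S_7=m) = C(7,(7+m)/2)/2^7.
Total paths: 2^7 = 128
Distribution: P(S=-7)=1/128, P(S=-5)=7/128, P(S=-3)=21/128, P(S=-1)=35/128, P(S=1)=35/128, P(S=3)=21/128, P(S=5)=7/128, P(S=7)=1/128
E[|S_7|] = Σ_m |m|·P(S_7=m) = 280/128 = 35/16

Answer: 35/16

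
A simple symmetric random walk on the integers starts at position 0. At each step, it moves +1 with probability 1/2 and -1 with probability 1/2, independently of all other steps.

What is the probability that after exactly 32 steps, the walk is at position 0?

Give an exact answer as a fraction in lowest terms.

Answer: 300540195/2147483648

Derivation:
To return to 0 after 32 steps: need exactly 16 steps of +1 and 16 of -1.
Favorable paths: C(32,16) = 601080390
Total paths: 2^32 = 4294967296
P = 601080390/4294967296 = 300540195/2147483648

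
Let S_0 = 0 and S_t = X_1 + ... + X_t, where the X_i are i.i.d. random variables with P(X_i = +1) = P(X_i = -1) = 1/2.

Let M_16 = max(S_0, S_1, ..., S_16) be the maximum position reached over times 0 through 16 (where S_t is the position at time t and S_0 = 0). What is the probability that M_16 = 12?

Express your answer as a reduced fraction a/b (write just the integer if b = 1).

Answer: 15/8192

Derivation:
Let M_16 = max(S_0,...,S_16). Use the reflection principle: for j ≥ 1, #{paths with M_16 ≥ j} = #{S_16 ≥ j} + #{S_16 ≥ j+1}.
By reflection, #{M_16 ≥ 12} = #{S_16 ≥ 12} + #{S_16 ≥ 13} = 137 + 17 = 154.
#{M_16 ≥ 13} = #{S_16 ≥ 13} + #{S_16 ≥ 14} = 17 + 17 = 34.
#{M_16 = 12} = 154 - 34 = 120.
P(M_16 = 12) = 120/65536 = 15/8192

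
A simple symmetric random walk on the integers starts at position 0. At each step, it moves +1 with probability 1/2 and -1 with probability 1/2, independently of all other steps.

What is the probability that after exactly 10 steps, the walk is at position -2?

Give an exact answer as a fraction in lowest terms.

Answer: 105/512

Derivation:
To reach position -2 after 10 steps: need 4 steps of +1 and 6 of -1.
Favorable paths: C(10,4) = 210
Total paths: 2^10 = 1024
P = 210/1024 = 105/512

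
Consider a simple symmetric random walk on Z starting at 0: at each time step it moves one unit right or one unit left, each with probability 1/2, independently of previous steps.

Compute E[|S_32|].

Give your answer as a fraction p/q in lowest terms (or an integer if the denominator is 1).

Answer: 300540195/67108864

Derivation:
S_32 takes values m ≡ 0 (mod 2) with |m| ≤ 32; P(S_32=m) = C(32,(32+m)/2)/2^32.
Total paths: 2^32 = 4294967296
Distribution: P(S=-32)=1/4294967296, P(S=-30)=32/4294967296, P(S=-28)=496/4294967296, P(S=-26)=4960/4294967296, P(S=-24)=35960/4294967296, P(S=-22)=201376/4294967296, P(S=-20)=906192/4294967296, P(S=-18)=3365856/4294967296, P(S=-16)=10518300/4294967296, P(S=-14)=28048800/4294967296, P(S=-12)=64512240/4294967296, P(S=-10)=129024480/4294967296, P(S=-8)=225792840/4294967296, P(S=-6)=347373600/4294967296, P(S=-4)=471435600/4294967296, P(S=-2)=565722720/4294967296, P(S=0)=601080390/4294967296, P(S=2)=565722720/4294967296, P(S=4)=471435600/4294967296, P(S=6)=347373600/4294967296, P(S=8)=225792840/4294967296, P(S=10)=129024480/4294967296, P(S=12)=64512240/4294967296, P(S=14)=28048800/4294967296, P(S=16)=10518300/4294967296, P(S=18)=3365856/4294967296, P(S=20)=906192/4294967296, P(S=22)=201376/4294967296, P(S=24)=35960/4294967296, P(S=26)=4960/4294967296, P(S=28)=496/4294967296, P(S=30)=32/4294967296, P(S=32)=1/4294967296
E[|S_32|] = Σ_m |m|·P(S_32=m) = 19234572480/4294967296 = 300540195/67108864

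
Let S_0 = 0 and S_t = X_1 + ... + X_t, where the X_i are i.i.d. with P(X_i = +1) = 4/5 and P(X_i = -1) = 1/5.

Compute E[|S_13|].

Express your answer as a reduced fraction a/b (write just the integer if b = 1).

S_13 takes values m ≡ 1 (mod 2) with |m| ≤ 13; P(S_13=m) = C(13,(13+m)/2) · (4/5)^((13+m)/2) · (1/5)^((13-m)/2).
Distribution: P(S=-13)=1/1220703125, P(S=-11)=52/1220703125, P(S=-9)=1248/1220703125, P(S=-7)=18304/1220703125, P(S=-5)=36608/244140625, P(S=-3)=1317888/1220703125, P(S=-1)=7028736/1220703125, P(S=1)=28114944/1220703125, P(S=3)=84344832/1220703125, P(S=5)=37486592/244140625, P(S=7)=299892736/1220703125, P(S=9)=327155712/1220703125, P(S=11)=218103808/1220703125, P(S=13)=67108864/1220703125
E[|S_13|] = Σ_m |m|·P(S_13=m) = 1909111893/244140625

Answer: 1909111893/244140625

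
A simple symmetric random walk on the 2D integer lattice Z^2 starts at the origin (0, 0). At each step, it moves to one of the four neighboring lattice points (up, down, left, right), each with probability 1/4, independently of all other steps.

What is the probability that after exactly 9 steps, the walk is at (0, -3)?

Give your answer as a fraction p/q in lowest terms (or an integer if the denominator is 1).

Let h be the number of horizontal steps (so 9-h are vertical). To end at (0,-3) need (h+0)/2 right-steps and ((9-h)-3)/2 up-steps.
Sum over h with 0 ≤ h ≤ 6, h ≡ 0 (mod 2), 9-h ≡ 1 (mod 2):
h=0: C(9,0)·C(0,0)·C(9,3) = 1·1·84 = 84
h=2: C(9,2)·C(2,1)·C(7,2) = 36·2·21 = 1512
h=4: C(9,4)·C(4,2)·C(5,1) = 126·6·5 = 3780
h=6: C(9,6)·C(6,3)·C(3,0) = 84·20·1 = 1680
Total favorable: 7056
Total paths: 4^9 = 262144
P = 7056/262144 = 441/16384

Answer: 441/16384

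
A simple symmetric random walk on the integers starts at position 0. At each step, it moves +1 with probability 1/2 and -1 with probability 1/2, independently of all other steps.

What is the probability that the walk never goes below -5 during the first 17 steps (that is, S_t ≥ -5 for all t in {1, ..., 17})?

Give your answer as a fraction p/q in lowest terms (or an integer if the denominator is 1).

Let f(t,s) = #length-t paths at position s with S_1..S_t all ≥ -5.
f(t,s) = f(t-1,s-1) + f(t-1,s+1) for s ≥ -5; f(t,s) = 0 for s < -5.
t=0: f(0,0)=1
t=1: f(1,-1)=1 f(1,1)=1
t=2: f(2,-2)=1 f(2,0)=2 f(2,2)=1
t=3: f(3,-3)=1 f(3,-1)=3 f(3,1)=3 f(3,3)=1
t=4: f(4,-4)=1 f(4,-2)=4 f(4,0)=6 f(4,2)=4 f(4,4)=1
t=5: f(5,-5)=1 f(5,-3)=5 f(5,-1)=10 f(5,1)=10 f(5,3)=5 f(5,5)=1
t=6: f(6,-4)=6 f(6,-2)=15 f(6,0)=20 f(6,2)=15 f(6,4)=6 f(6,6)=1
t=7: f(7,-5)=6 f(7,-3)=21 f(7,-1)=35 f(7,1)=35 f(7,3)=21 f(7,5)=7 f(7,7)=1
t=8: f(8,-4)=27 f(8,-2)=56 f(8,0)=70 f(8,2)=56 f(8,4)=28 f(8,6)=8 f(8,8)=1
t=9: f(9,-5)=27 f(9,-3)=83 f(9,-1)=126 f(9,1)=126 f(9,3)=84 f(9,5)=36 f(9,7)=9 f(9,9)=1
t=10: f(10,-4)=110 f(10,-2)=209 f(10,0)=252 f(10,2)=210 f(10,4)=120 f(10,6)=45 f(10,8)=10 f(10,10)=1
t=11: f(11,-5)=110 f(11,-3)=319 f(11,-1)=461 f(11,1)=462 f(11,3)=330 f(11,5)=165 f(11,7)=55 f(11,9)=11 f(11,11)=1
t=12: f(12,-4)=429 f(12,-2)=780 f(12,0)=923 f(12,2)=792 f(12,4)=495 f(12,6)=220 f(12,8)=66 f(12,10)=12 f(12,12)=1
t=13: f(13,-5)=429 f(13,-3)=1209 f(13,-1)=1703 f(13,1)=1715 f(13,3)=1287 f(13,5)=715 f(13,7)=286 f(13,9)=78 f(13,11)=13 f(13,13)=1
t=14: f(14,-4)=1638 f(14,-2)=2912 f(14,0)=3418 f(14,2)=3002 f(14,4)=2002 f(14,6)=1001 f(14,8)=364 f(14,10)=91 f(14,12)=14 f(14,14)=1
t=15: f(15,-5)=1638 f(15,-3)=4550 f(15,-1)=6330 f(15,1)=6420 f(15,3)=5004 f(15,5)=3003 f(15,7)=1365 f(15,9)=455 f(15,11)=105 f(15,13)=15 f(15,15)=1
t=16: f(16,-4)=6188 f(16,-2)=10880 f(16,0)=12750 f(16,2)=11424 f(16,4)=8007 f(16,6)=4368 f(16,8)=1820 f(16,10)=560 f(16,12)=120 f(16,14)=16 f(16,16)=1
t=17: f(17,-5)=6188 f(17,-3)=17068 f(17,-1)=23630 f(17,1)=24174 f(17,3)=19431 f(17,5)=12375 f(17,7)=6188 f(17,9)=2380 f(17,11)=680 f(17,13)=136 f(17,15)=17 f(17,17)=1
Σ_s f(17,s) = 112268
P = 112268/131072 = 28067/32768

Answer: 28067/32768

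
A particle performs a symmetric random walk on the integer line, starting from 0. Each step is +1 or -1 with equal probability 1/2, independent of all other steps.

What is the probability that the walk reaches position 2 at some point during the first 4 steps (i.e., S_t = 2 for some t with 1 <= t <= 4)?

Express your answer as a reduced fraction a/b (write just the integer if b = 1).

Count via complement. Let g(t,s) = #length-t paths at position s with S_1..S_t all ≠ 2.
g(t,s) = g(t-1,s-1) + g(t-1,s+1) for s ≠ 2; g(t,2) = 0.
t=0: g(0,0)=1
t=1: g(1,-1)=1 g(1,1)=1
t=2: g(2,-2)=1 g(2,0)=2
t=3: g(3,-3)=1 g(3,-1)=3 g(3,1)=2
t=4: g(4,-4)=1 g(4,-2)=4 g(4,0)=5
Paths never hitting 2: Σ_s g(4,s) = 10
Paths hitting 2: 2^4 - 10 = 6
P = 6/16 = 3/8

Answer: 3/8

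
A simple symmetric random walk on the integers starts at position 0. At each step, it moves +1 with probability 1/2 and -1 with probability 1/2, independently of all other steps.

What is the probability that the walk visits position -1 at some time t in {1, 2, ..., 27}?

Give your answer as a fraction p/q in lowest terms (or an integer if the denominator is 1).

Count via complement. Let g(t,s) = #length-t paths at position s with S_1..S_t all ≠ -1.
g(t,s) = g(t-1,s-1) + g(t-1,s+1) for s ≠ -1; g(t,-1) = 0.
t=0: g(0,0)=1
t=1: g(1,1)=1
t=2: g(2,0)=1 g(2,2)=1
t=3: g(3,1)=2 g(3,3)=1
t=4: g(4,0)=2 g(4,2)=3 g(4,4)=1
t=5: g(5,1)=5 g(5,3)=4 g(5,5)=1
t=6: g(6,0)=5 g(6,2)=9 g(6,4)=5 g(6,6)=1
t=7: g(7,1)=14 g(7,3)=14 g(7,5)=6 g(7,7)=1
t=8: g(8,0)=14 g(8,2)=28 g(8,4)=20 g(8,6)=7 g(8,8)=1
t=9: g(9,1)=42 g(9,3)=48 g(9,5)=27 g(9,7)=8 g(9,9)=1
t=10: g(10,0)=42 g(10,2)=90 g(10,4)=75 g(10,6)=35 g(10,8)=9 g(10,10)=1
t=11: g(11,1)=132 g(11,3)=165 g(11,5)=110 g(11,7)=44 g(11,9)=10 g(11,11)=1
t=12: g(12,0)=132 g(12,2)=297 g(12,4)=275 g(12,6)=154 g(12,8)=54 g(12,10)=11 g(12,12)=1
t=13: g(13,1)=429 g(13,3)=572 g(13,5)=429 g(13,7)=208 g(13,9)=65 g(13,11)=12 g(13,13)=1
t=14: g(14,0)=429 g(14,2)=1001 g(14,4)=1001 g(14,6)=637 g(14,8)=273 g(14,10)=77 g(14,12)=13 g(14,14)=1
t=15: g(15,1)=1430 g(15,3)=2002 g(15,5)=1638 g(15,7)=910 g(15,9)=350 g(15,11)=90 g(15,13)=14 g(15,15)=1
t=16: g(16,0)=1430 g(16,2)=3432 g(16,4)=3640 g(16,6)=2548 g(16,8)=1260 g(16,10)=440 g(16,12)=104 g(16,14)=15 g(16,16)=1
t=17: g(17,1)=4862 g(17,3)=7072 g(17,5)=6188 g(17,7)=3808 g(17,9)=1700 g(17,11)=544 g(17,13)=119 g(17,15)=16 g(17,17)=1
t=18: g(18,0)=4862 g(18,2)=11934 g(18,4)=13260 g(18,6)=9996 g(18,8)=5508 g(18,10)=2244 g(18,12)=663 g(18,14)=135 g(18,16)=17 g(18,18)=1
t=19: g(19,1)=16796 g(19,3)=25194 g(19,5)=23256 g(19,7)=15504 g(19,9)=7752 g(19,11)=2907 g(19,13)=798 g(19,15)=152 g(19,17)=18 g(19,19)=1
t=20: g(20,0)=16796 g(20,2)=41990 g(20,4)=48450 g(20,6)=38760 g(20,8)=23256 g(20,10)=10659 g(20,12)=3705 g(20,14)=950 g(20,16)=170 g(20,18)=19 g(20,20)=1
t=21: g(21,1)=58786 g(21,3)=90440 g(21,5)=87210 g(21,7)=62016 g(21,9)=33915 g(21,11)=14364 g(21,13)=4655 g(21,15)=1120 g(21,17)=189 g(21,19)=20 g(21,21)=1
t=22: g(22,0)=58786 g(22,2)=149226 g(22,4)=177650 g(22,6)=149226 g(22,8)=95931 g(22,10)=48279 g(22,12)=19019 g(22,14)=5775 g(22,16)=1309 g(22,18)=209 g(22,20)=21 g(22,22)=1
t=23: g(23,1)=208012 g(23,3)=326876 g(23,5)=326876 g(23,7)=245157 g(23,9)=144210 g(23,11)=67298 g(23,13)=24794 g(23,15)=7084 g(23,17)=1518 g(23,19)=230 g(23,21)=22 g(23,23)=1
t=24: g(24,0)=208012 g(24,2)=534888 g(24,4)=653752 g(24,6)=572033 g(24,8)=389367 g(24,10)=211508 g(24,12)=92092 g(24,14)=31878 g(24,16)=8602 g(24,18)=1748 g(24,20)=252 g(24,22)=23 g(24,24)=1
t=25: g(25,1)=742900 g(25,3)=1188640 g(25,5)=1225785 g(25,7)=961400 g(25,9)=600875 g(25,11)=303600 g(25,13)=123970 g(25,15)=40480 g(25,17)=10350 g(25,19)=2000 g(25,21)=275 g(25,23)=24 g(25,25)=1
t=26: g(26,0)=742900 g(26,2)=1931540 g(26,4)=2414425 g(26,6)=2187185 g(26,8)=1562275 g(26,10)=904475 g(26,12)=427570 g(26,14)=164450 g(26,16)=50830 g(26,18)=12350 g(26,20)=2275 g(26,22)=299 g(26,24)=25 g(26,26)=1
t=27: g(27,1)=2674440 g(27,3)=4345965 g(27,5)=4601610 g(27,7)=3749460 g(27,9)=2466750 g(27,11)=1332045 g(27,13)=592020 g(27,15)=215280 g(27,17)=63180 g(27,19)=14625 g(27,21)=2574 g(27,23)=324 g(27,25)=26 g(27,27)=1
Paths never hitting -1: Σ_s g(27,s) = 20058300
Paths hitting -1: 2^27 - 20058300 = 114159428
P = 114159428/134217728 = 28539857/33554432

Answer: 28539857/33554432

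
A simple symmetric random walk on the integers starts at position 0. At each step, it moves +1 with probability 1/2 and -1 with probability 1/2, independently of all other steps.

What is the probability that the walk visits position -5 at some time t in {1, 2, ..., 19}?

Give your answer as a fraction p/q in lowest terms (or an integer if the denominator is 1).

Count via complement. Let g(t,s) = #length-t paths at position s with S_1..S_t all ≠ -5.
g(t,s) = g(t-1,s-1) + g(t-1,s+1) for s ≠ -5; g(t,-5) = 0.
t=0: g(0,0)=1
t=1: g(1,-1)=1 g(1,1)=1
t=2: g(2,-2)=1 g(2,0)=2 g(2,2)=1
t=3: g(3,-3)=1 g(3,-1)=3 g(3,1)=3 g(3,3)=1
t=4: g(4,-4)=1 g(4,-2)=4 g(4,0)=6 g(4,2)=4 g(4,4)=1
t=5: g(5,-3)=5 g(5,-1)=10 g(5,1)=10 g(5,3)=5 g(5,5)=1
t=6: g(6,-4)=5 g(6,-2)=15 g(6,0)=20 g(6,2)=15 g(6,4)=6 g(6,6)=1
t=7: g(7,-3)=20 g(7,-1)=35 g(7,1)=35 g(7,3)=21 g(7,5)=7 g(7,7)=1
t=8: g(8,-4)=20 g(8,-2)=55 g(8,0)=70 g(8,2)=56 g(8,4)=28 g(8,6)=8 g(8,8)=1
t=9: g(9,-3)=75 g(9,-1)=125 g(9,1)=126 g(9,3)=84 g(9,5)=36 g(9,7)=9 g(9,9)=1
t=10: g(10,-4)=75 g(10,-2)=200 g(10,0)=251 g(10,2)=210 g(10,4)=120 g(10,6)=45 g(10,8)=10 g(10,10)=1
t=11: g(11,-3)=275 g(11,-1)=451 g(11,1)=461 g(11,3)=330 g(11,5)=165 g(11,7)=55 g(11,9)=11 g(11,11)=1
t=12: g(12,-4)=275 g(12,-2)=726 g(12,0)=912 g(12,2)=791 g(12,4)=495 g(12,6)=220 g(12,8)=66 g(12,10)=12 g(12,12)=1
t=13: g(13,-3)=1001 g(13,-1)=1638 g(13,1)=1703 g(13,3)=1286 g(13,5)=715 g(13,7)=286 g(13,9)=78 g(13,11)=13 g(13,13)=1
t=14: g(14,-4)=1001 g(14,-2)=2639 g(14,0)=3341 g(14,2)=2989 g(14,4)=2001 g(14,6)=1001 g(14,8)=364 g(14,10)=91 g(14,12)=14 g(14,14)=1
t=15: g(15,-3)=3640 g(15,-1)=5980 g(15,1)=6330 g(15,3)=4990 g(15,5)=3002 g(15,7)=1365 g(15,9)=455 g(15,11)=105 g(15,13)=15 g(15,15)=1
t=16: g(16,-4)=3640 g(16,-2)=9620 g(16,0)=12310 g(16,2)=11320 g(16,4)=7992 g(16,6)=4367 g(16,8)=1820 g(16,10)=560 g(16,12)=120 g(16,14)=16 g(16,16)=1
t=17: g(17,-3)=13260 g(17,-1)=21930 g(17,1)=23630 g(17,3)=19312 g(17,5)=12359 g(17,7)=6187 g(17,9)=2380 g(17,11)=680 g(17,13)=136 g(17,15)=17 g(17,17)=1
t=18: g(18,-4)=13260 g(18,-2)=35190 g(18,0)=45560 g(18,2)=42942 g(18,4)=31671 g(18,6)=18546 g(18,8)=8567 g(18,10)=3060 g(18,12)=816 g(18,14)=153 g(18,16)=18 g(18,18)=1
t=19: g(19,-3)=48450 g(19,-1)=80750 g(19,1)=88502 g(19,3)=74613 g(19,5)=50217 g(19,7)=27113 g(19,9)=11627 g(19,11)=3876 g(19,13)=969 g(19,15)=171 g(19,17)=19 g(19,19)=1
Paths never hitting -5: Σ_s g(19,s) = 386308
Paths hitting -5: 2^19 - 386308 = 137980
P = 137980/524288 = 34495/131072

Answer: 34495/131072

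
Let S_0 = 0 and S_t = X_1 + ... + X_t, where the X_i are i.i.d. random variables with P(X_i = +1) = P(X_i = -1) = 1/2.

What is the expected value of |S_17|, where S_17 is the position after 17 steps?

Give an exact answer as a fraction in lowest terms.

S_17 takes values m ≡ 1 (mod 2) with |m| ≤ 17; P(S_17=m) = C(17,(17+m)/2)/2^17.
Total paths: 2^17 = 131072
Distribution: P(S=-17)=1/131072, P(S=-15)=17/131072, P(S=-13)=136/131072, P(S=-11)=680/131072, P(S=-9)=2380/131072, P(S=-7)=6188/131072, P(S=-5)=12376/131072, P(S=-3)=19448/131072, P(S=-1)=24310/131072, P(S=1)=24310/131072, P(S=3)=19448/131072, P(S=5)=12376/131072, P(S=7)=6188/131072, P(S=9)=2380/131072, P(S=11)=680/131072, P(S=13)=136/131072, P(S=15)=17/131072, P(S=17)=1/131072
E[|S_17|] = Σ_m |m|·P(S_17=m) = 437580/131072 = 109395/32768

Answer: 109395/32768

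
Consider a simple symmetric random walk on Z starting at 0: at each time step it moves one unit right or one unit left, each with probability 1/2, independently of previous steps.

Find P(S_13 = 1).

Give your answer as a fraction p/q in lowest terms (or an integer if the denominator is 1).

To reach position 1 after 13 steps: need 7 steps of +1 and 6 of -1.
Favorable paths: C(13,7) = 1716
Total paths: 2^13 = 8192
P = 1716/8192 = 429/2048

Answer: 429/2048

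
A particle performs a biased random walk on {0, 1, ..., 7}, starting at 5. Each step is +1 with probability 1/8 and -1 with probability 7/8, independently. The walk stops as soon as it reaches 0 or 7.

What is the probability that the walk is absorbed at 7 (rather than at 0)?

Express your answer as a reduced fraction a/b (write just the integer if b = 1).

Answer: 2801/137257

Derivation:
Biased walk: p = 1/8, q = 7/8, r = q/p = 7
Gambler's ruin: P(hit 7 before 0 | start at 5) = (1 - r^a)/(1 - r^N)
r^5 = 16807; r^7 = 823543
P = (1 - 16807) / (1 - 823543) = -16806 / -823542 = 2801/137257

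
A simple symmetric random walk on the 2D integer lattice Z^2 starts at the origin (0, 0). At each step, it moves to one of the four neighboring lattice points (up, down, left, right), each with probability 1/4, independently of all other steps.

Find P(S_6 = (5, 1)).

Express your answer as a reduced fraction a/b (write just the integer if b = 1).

Let h be the number of horizontal steps (so 6-h are vertical). To end at (5,1) need (h+5)/2 right-steps and ((6-h)+1)/2 up-steps.
Sum over h with 5 ≤ h ≤ 5, h ≡ 1 (mod 2), 6-h ≡ 1 (mod 2):
h=5: C(6,5)·C(5,5)·C(1,1) = 6·1·1 = 6
Total favorable: 6
Total paths: 4^6 = 4096
P = 6/4096 = 3/2048

Answer: 3/2048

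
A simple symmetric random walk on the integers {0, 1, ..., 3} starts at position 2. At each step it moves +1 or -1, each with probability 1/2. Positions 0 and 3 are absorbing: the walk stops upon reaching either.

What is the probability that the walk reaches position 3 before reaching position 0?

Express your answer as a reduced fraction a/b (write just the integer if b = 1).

Answer: 2/3

Derivation:
Symmetric walk (p = 1/2): the harmonic-function argument gives P(hit 3 before 0 | start at 2) = a/N.
P = 2/3 = 2/3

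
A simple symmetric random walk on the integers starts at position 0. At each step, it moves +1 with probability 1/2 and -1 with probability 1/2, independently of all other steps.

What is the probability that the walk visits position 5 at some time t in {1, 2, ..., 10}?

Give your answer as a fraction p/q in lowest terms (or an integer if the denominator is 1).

Answer: 7/64

Derivation:
Count via complement. Let g(t,s) = #length-t paths at position s with S_1..S_t all ≠ 5.
g(t,s) = g(t-1,s-1) + g(t-1,s+1) for s ≠ 5; g(t,5) = 0.
t=0: g(0,0)=1
t=1: g(1,-1)=1 g(1,1)=1
t=2: g(2,-2)=1 g(2,0)=2 g(2,2)=1
t=3: g(3,-3)=1 g(3,-1)=3 g(3,1)=3 g(3,3)=1
t=4: g(4,-4)=1 g(4,-2)=4 g(4,0)=6 g(4,2)=4 g(4,4)=1
t=5: g(5,-5)=1 g(5,-3)=5 g(5,-1)=10 g(5,1)=10 g(5,3)=5
t=6: g(6,-6)=1 g(6,-4)=6 g(6,-2)=15 g(6,0)=20 g(6,2)=15 g(6,4)=5
t=7: g(7,-7)=1 g(7,-5)=7 g(7,-3)=21 g(7,-1)=35 g(7,1)=35 g(7,3)=20
t=8: g(8,-8)=1 g(8,-6)=8 g(8,-4)=28 g(8,-2)=56 g(8,0)=70 g(8,2)=55 g(8,4)=20
t=9: g(9,-9)=1 g(9,-7)=9 g(9,-5)=36 g(9,-3)=84 g(9,-1)=126 g(9,1)=125 g(9,3)=75
t=10: g(10,-10)=1 g(10,-8)=10 g(10,-6)=45 g(10,-4)=120 g(10,-2)=210 g(10,0)=251 g(10,2)=200 g(10,4)=75
Paths never hitting 5: Σ_s g(10,s) = 912
Paths hitting 5: 2^10 - 912 = 112
P = 112/1024 = 7/64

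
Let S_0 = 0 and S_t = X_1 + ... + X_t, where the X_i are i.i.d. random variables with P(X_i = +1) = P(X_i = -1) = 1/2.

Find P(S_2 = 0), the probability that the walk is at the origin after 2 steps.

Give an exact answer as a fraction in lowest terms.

To return to 0 after 2 steps: need exactly 1 step of +1 and 1 of -1.
Favorable paths: C(2,1) = 2
Total paths: 2^2 = 4
P = 2/4 = 1/2

Answer: 1/2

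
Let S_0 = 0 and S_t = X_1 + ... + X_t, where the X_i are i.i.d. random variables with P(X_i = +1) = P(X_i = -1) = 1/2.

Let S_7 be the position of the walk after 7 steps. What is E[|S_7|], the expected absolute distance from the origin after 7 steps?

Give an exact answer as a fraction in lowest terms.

Answer: 35/16

Derivation:
S_7 takes values m ≡ 1 (mod 2) with |m| ≤ 7; P(S_7=m) = C(7,(7+m)/2)/2^7.
Total paths: 2^7 = 128
Distribution: P(S=-7)=1/128, P(S=-5)=7/128, P(S=-3)=21/128, P(S=-1)=35/128, P(S=1)=35/128, P(S=3)=21/128, P(S=5)=7/128, P(S=7)=1/128
E[|S_7|] = Σ_m |m|·P(S_7=m) = 280/128 = 35/16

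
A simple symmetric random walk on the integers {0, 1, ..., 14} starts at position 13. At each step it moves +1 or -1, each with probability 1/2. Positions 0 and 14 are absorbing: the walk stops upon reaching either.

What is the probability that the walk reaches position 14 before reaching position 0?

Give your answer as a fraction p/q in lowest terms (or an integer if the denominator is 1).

Symmetric walk (p = 1/2): the harmonic-function argument gives P(hit 14 before 0 | start at 13) = a/N.
P = 13/14 = 13/14

Answer: 13/14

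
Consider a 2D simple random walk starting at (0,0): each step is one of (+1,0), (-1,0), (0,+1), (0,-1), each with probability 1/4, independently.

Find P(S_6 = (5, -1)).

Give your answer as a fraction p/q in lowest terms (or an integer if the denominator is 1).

Answer: 3/2048

Derivation:
Let h be the number of horizontal steps (so 6-h are vertical). To end at (5,-1) need (h+5)/2 right-steps and ((6-h)-1)/2 up-steps.
Sum over h with 5 ≤ h ≤ 5, h ≡ 1 (mod 2), 6-h ≡ 1 (mod 2):
h=5: C(6,5)·C(5,5)·C(1,0) = 6·1·1 = 6
Total favorable: 6
Total paths: 4^6 = 4096
P = 6/4096 = 3/2048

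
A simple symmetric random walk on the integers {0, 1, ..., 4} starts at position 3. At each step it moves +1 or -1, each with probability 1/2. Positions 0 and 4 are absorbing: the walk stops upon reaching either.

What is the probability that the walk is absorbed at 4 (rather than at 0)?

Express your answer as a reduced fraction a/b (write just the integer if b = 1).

Answer: 3/4

Derivation:
Symmetric walk (p = 1/2): the harmonic-function argument gives P(hit 4 before 0 | start at 3) = a/N.
P = 3/4 = 3/4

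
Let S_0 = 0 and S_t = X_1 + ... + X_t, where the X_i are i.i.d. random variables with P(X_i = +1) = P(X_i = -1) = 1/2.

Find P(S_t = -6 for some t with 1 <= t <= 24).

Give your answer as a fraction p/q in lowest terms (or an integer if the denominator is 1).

Answer: 962689/4194304

Derivation:
Count via complement. Let g(t,s) = #length-t paths at position s with S_1..S_t all ≠ -6.
g(t,s) = g(t-1,s-1) + g(t-1,s+1) for s ≠ -6; g(t,-6) = 0.
t=0: g(0,0)=1
t=1: g(1,-1)=1 g(1,1)=1
t=2: g(2,-2)=1 g(2,0)=2 g(2,2)=1
t=3: g(3,-3)=1 g(3,-1)=3 g(3,1)=3 g(3,3)=1
t=4: g(4,-4)=1 g(4,-2)=4 g(4,0)=6 g(4,2)=4 g(4,4)=1
t=5: g(5,-5)=1 g(5,-3)=5 g(5,-1)=10 g(5,1)=10 g(5,3)=5 g(5,5)=1
t=6: g(6,-4)=6 g(6,-2)=15 g(6,0)=20 g(6,2)=15 g(6,4)=6 g(6,6)=1
t=7: g(7,-5)=6 g(7,-3)=21 g(7,-1)=35 g(7,1)=35 g(7,3)=21 g(7,5)=7 g(7,7)=1
t=8: g(8,-4)=27 g(8,-2)=56 g(8,0)=70 g(8,2)=56 g(8,4)=28 g(8,6)=8 g(8,8)=1
t=9: g(9,-5)=27 g(9,-3)=83 g(9,-1)=126 g(9,1)=126 g(9,3)=84 g(9,5)=36 g(9,7)=9 g(9,9)=1
t=10: g(10,-4)=110 g(10,-2)=209 g(10,0)=252 g(10,2)=210 g(10,4)=120 g(10,6)=45 g(10,8)=10 g(10,10)=1
t=11: g(11,-5)=110 g(11,-3)=319 g(11,-1)=461 g(11,1)=462 g(11,3)=330 g(11,5)=165 g(11,7)=55 g(11,9)=11 g(11,11)=1
t=12: g(12,-4)=429 g(12,-2)=780 g(12,0)=923 g(12,2)=792 g(12,4)=495 g(12,6)=220 g(12,8)=66 g(12,10)=12 g(12,12)=1
t=13: g(13,-5)=429 g(13,-3)=1209 g(13,-1)=1703 g(13,1)=1715 g(13,3)=1287 g(13,5)=715 g(13,7)=286 g(13,9)=78 g(13,11)=13 g(13,13)=1
t=14: g(14,-4)=1638 g(14,-2)=2912 g(14,0)=3418 g(14,2)=3002 g(14,4)=2002 g(14,6)=1001 g(14,8)=364 g(14,10)=91 g(14,12)=14 g(14,14)=1
t=15: g(15,-5)=1638 g(15,-3)=4550 g(15,-1)=6330 g(15,1)=6420 g(15,3)=5004 g(15,5)=3003 g(15,7)=1365 g(15,9)=455 g(15,11)=105 g(15,13)=15 g(15,15)=1
t=16: g(16,-4)=6188 g(16,-2)=10880 g(16,0)=12750 g(16,2)=11424 g(16,4)=8007 g(16,6)=4368 g(16,8)=1820 g(16,10)=560 g(16,12)=120 g(16,14)=16 g(16,16)=1
t=17: g(17,-5)=6188 g(17,-3)=17068 g(17,-1)=23630 g(17,1)=24174 g(17,3)=19431 g(17,5)=12375 g(17,7)=6188 g(17,9)=2380 g(17,11)=680 g(17,13)=136 g(17,15)=17 g(17,17)=1
t=18: g(18,-4)=23256 g(18,-2)=40698 g(18,0)=47804 g(18,2)=43605 g(18,4)=31806 g(18,6)=18563 g(18,8)=8568 g(18,10)=3060 g(18,12)=816 g(18,14)=153 g(18,16)=18 g(18,18)=1
t=19: g(19,-5)=23256 g(19,-3)=63954 g(19,-1)=88502 g(19,1)=91409 g(19,3)=75411 g(19,5)=50369 g(19,7)=27131 g(19,9)=11628 g(19,11)=3876 g(19,13)=969 g(19,15)=171 g(19,17)=19 g(19,19)=1
t=20: g(20,-4)=87210 g(20,-2)=152456 g(20,0)=179911 g(20,2)=166820 g(20,4)=125780 g(20,6)=77500 g(20,8)=38759 g(20,10)=15504 g(20,12)=4845 g(20,14)=1140 g(20,16)=190 g(20,18)=20 g(20,20)=1
t=21: g(21,-5)=87210 g(21,-3)=239666 g(21,-1)=332367 g(21,1)=346731 g(21,3)=292600 g(21,5)=203280 g(21,7)=116259 g(21,9)=54263 g(21,11)=20349 g(21,13)=5985 g(21,15)=1330 g(21,17)=210 g(21,19)=21 g(21,21)=1
t=22: g(22,-4)=326876 g(22,-2)=572033 g(22,0)=679098 g(22,2)=639331 g(22,4)=495880 g(22,6)=319539 g(22,8)=170522 g(22,10)=74612 g(22,12)=26334 g(22,14)=7315 g(22,16)=1540 g(22,18)=231 g(22,20)=22 g(22,22)=1
t=23: g(23,-5)=326876 g(23,-3)=898909 g(23,-1)=1251131 g(23,1)=1318429 g(23,3)=1135211 g(23,5)=815419 g(23,7)=490061 g(23,9)=245134 g(23,11)=100946 g(23,13)=33649 g(23,15)=8855 g(23,17)=1771 g(23,19)=253 g(23,21)=23 g(23,23)=1
t=24: g(24,-4)=1225785 g(24,-2)=2150040 g(24,0)=2569560 g(24,2)=2453640 g(24,4)=1950630 g(24,6)=1305480 g(24,8)=735195 g(24,10)=346080 g(24,12)=134595 g(24,14)=42504 g(24,16)=10626 g(24,18)=2024 g(24,20)=276 g(24,22)=24 g(24,24)=1
Paths never hitting -6: Σ_s g(24,s) = 12926460
Paths hitting -6: 2^24 - 12926460 = 3850756
P = 3850756/16777216 = 962689/4194304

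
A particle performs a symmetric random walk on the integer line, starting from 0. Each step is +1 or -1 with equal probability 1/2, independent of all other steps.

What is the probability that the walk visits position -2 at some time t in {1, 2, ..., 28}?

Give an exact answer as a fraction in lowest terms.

Count via complement. Let g(t,s) = #length-t paths at position s with S_1..S_t all ≠ -2.
g(t,s) = g(t-1,s-1) + g(t-1,s+1) for s ≠ -2; g(t,-2) = 0.
t=0: g(0,0)=1
t=1: g(1,-1)=1 g(1,1)=1
t=2: g(2,0)=2 g(2,2)=1
t=3: g(3,-1)=2 g(3,1)=3 g(3,3)=1
t=4: g(4,0)=5 g(4,2)=4 g(4,4)=1
t=5: g(5,-1)=5 g(5,1)=9 g(5,3)=5 g(5,5)=1
t=6: g(6,0)=14 g(6,2)=14 g(6,4)=6 g(6,6)=1
t=7: g(7,-1)=14 g(7,1)=28 g(7,3)=20 g(7,5)=7 g(7,7)=1
t=8: g(8,0)=42 g(8,2)=48 g(8,4)=27 g(8,6)=8 g(8,8)=1
t=9: g(9,-1)=42 g(9,1)=90 g(9,3)=75 g(9,5)=35 g(9,7)=9 g(9,9)=1
t=10: g(10,0)=132 g(10,2)=165 g(10,4)=110 g(10,6)=44 g(10,8)=10 g(10,10)=1
t=11: g(11,-1)=132 g(11,1)=297 g(11,3)=275 g(11,5)=154 g(11,7)=54 g(11,9)=11 g(11,11)=1
t=12: g(12,0)=429 g(12,2)=572 g(12,4)=429 g(12,6)=208 g(12,8)=65 g(12,10)=12 g(12,12)=1
t=13: g(13,-1)=429 g(13,1)=1001 g(13,3)=1001 g(13,5)=637 g(13,7)=273 g(13,9)=77 g(13,11)=13 g(13,13)=1
t=14: g(14,0)=1430 g(14,2)=2002 g(14,4)=1638 g(14,6)=910 g(14,8)=350 g(14,10)=90 g(14,12)=14 g(14,14)=1
t=15: g(15,-1)=1430 g(15,1)=3432 g(15,3)=3640 g(15,5)=2548 g(15,7)=1260 g(15,9)=440 g(15,11)=104 g(15,13)=15 g(15,15)=1
t=16: g(16,0)=4862 g(16,2)=7072 g(16,4)=6188 g(16,6)=3808 g(16,8)=1700 g(16,10)=544 g(16,12)=119 g(16,14)=16 g(16,16)=1
t=17: g(17,-1)=4862 g(17,1)=11934 g(17,3)=13260 g(17,5)=9996 g(17,7)=5508 g(17,9)=2244 g(17,11)=663 g(17,13)=135 g(17,15)=17 g(17,17)=1
t=18: g(18,0)=16796 g(18,2)=25194 g(18,4)=23256 g(18,6)=15504 g(18,8)=7752 g(18,10)=2907 g(18,12)=798 g(18,14)=152 g(18,16)=18 g(18,18)=1
t=19: g(19,-1)=16796 g(19,1)=41990 g(19,3)=48450 g(19,5)=38760 g(19,7)=23256 g(19,9)=10659 g(19,11)=3705 g(19,13)=950 g(19,15)=170 g(19,17)=19 g(19,19)=1
t=20: g(20,0)=58786 g(20,2)=90440 g(20,4)=87210 g(20,6)=62016 g(20,8)=33915 g(20,10)=14364 g(20,12)=4655 g(20,14)=1120 g(20,16)=189 g(20,18)=20 g(20,20)=1
t=21: g(21,-1)=58786 g(21,1)=149226 g(21,3)=177650 g(21,5)=149226 g(21,7)=95931 g(21,9)=48279 g(21,11)=19019 g(21,13)=5775 g(21,15)=1309 g(21,17)=209 g(21,19)=21 g(21,21)=1
t=22: g(22,0)=208012 g(22,2)=326876 g(22,4)=326876 g(22,6)=245157 g(22,8)=144210 g(22,10)=67298 g(22,12)=24794 g(22,14)=7084 g(22,16)=1518 g(22,18)=230 g(22,20)=22 g(22,22)=1
t=23: g(23,-1)=208012 g(23,1)=534888 g(23,3)=653752 g(23,5)=572033 g(23,7)=389367 g(23,9)=211508 g(23,11)=92092 g(23,13)=31878 g(23,15)=8602 g(23,17)=1748 g(23,19)=252 g(23,21)=23 g(23,23)=1
t=24: g(24,0)=742900 g(24,2)=1188640 g(24,4)=1225785 g(24,6)=961400 g(24,8)=600875 g(24,10)=303600 g(24,12)=123970 g(24,14)=40480 g(24,16)=10350 g(24,18)=2000 g(24,20)=275 g(24,22)=24 g(24,24)=1
t=25: g(25,-1)=742900 g(25,1)=1931540 g(25,3)=2414425 g(25,5)=2187185 g(25,7)=1562275 g(25,9)=904475 g(25,11)=427570 g(25,13)=164450 g(25,15)=50830 g(25,17)=12350 g(25,19)=2275 g(25,21)=299 g(25,23)=25 g(25,25)=1
t=26: g(26,0)=2674440 g(26,2)=4345965 g(26,4)=4601610 g(26,6)=3749460 g(26,8)=2466750 g(26,10)=1332045 g(26,12)=592020 g(26,14)=215280 g(26,16)=63180 g(26,18)=14625 g(26,20)=2574 g(26,22)=324 g(26,24)=26 g(26,26)=1
t=27: g(27,-1)=2674440 g(27,1)=7020405 g(27,3)=8947575 g(27,5)=8351070 g(27,7)=6216210 g(27,9)=3798795 g(27,11)=1924065 g(27,13)=807300 g(27,15)=278460 g(27,17)=77805 g(27,19)=17199 g(27,21)=2898 g(27,23)=350 g(27,25)=27 g(27,27)=1
t=28: g(28,0)=9694845 g(28,2)=15967980 g(28,4)=17298645 g(28,6)=14567280 g(28,8)=10015005 g(28,10)=5722860 g(28,12)=2731365 g(28,14)=1085760 g(28,16)=356265 g(28,18)=95004 g(28,20)=20097 g(28,22)=3248 g(28,24)=377 g(28,26)=28 g(28,28)=1
Paths never hitting -2: Σ_s g(28,s) = 77558760
Paths hitting -2: 2^28 - 77558760 = 190876696
P = 190876696/268435456 = 23859587/33554432

Answer: 23859587/33554432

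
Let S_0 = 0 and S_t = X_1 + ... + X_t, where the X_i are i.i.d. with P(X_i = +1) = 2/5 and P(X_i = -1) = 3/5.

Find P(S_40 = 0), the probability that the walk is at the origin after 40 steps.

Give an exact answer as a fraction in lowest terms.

Answer: 100797749955725452759793664/1818989403545856475830078125

Derivation:
To be at 0 after 40 steps: need exactly 20 steps of +1 and 20 of -1.
Number of such sequences: C(40,20) = 137846528820
Each has probability (2/5)^20 · (3/5)^20 = 3656158440062976/9094947017729282379150390625
P = 137846528820 · 3656158440062976/9094947017729282379150390625 = 100797749955725452759793664/1818989403545856475830078125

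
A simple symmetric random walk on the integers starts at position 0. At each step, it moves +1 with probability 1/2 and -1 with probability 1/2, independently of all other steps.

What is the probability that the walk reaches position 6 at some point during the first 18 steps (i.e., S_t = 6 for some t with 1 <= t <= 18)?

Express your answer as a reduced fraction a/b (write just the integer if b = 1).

Answer: 10949/65536

Derivation:
Count via complement. Let g(t,s) = #length-t paths at position s with S_1..S_t all ≠ 6.
g(t,s) = g(t-1,s-1) + g(t-1,s+1) for s ≠ 6; g(t,6) = 0.
t=0: g(0,0)=1
t=1: g(1,-1)=1 g(1,1)=1
t=2: g(2,-2)=1 g(2,0)=2 g(2,2)=1
t=3: g(3,-3)=1 g(3,-1)=3 g(3,1)=3 g(3,3)=1
t=4: g(4,-4)=1 g(4,-2)=4 g(4,0)=6 g(4,2)=4 g(4,4)=1
t=5: g(5,-5)=1 g(5,-3)=5 g(5,-1)=10 g(5,1)=10 g(5,3)=5 g(5,5)=1
t=6: g(6,-6)=1 g(6,-4)=6 g(6,-2)=15 g(6,0)=20 g(6,2)=15 g(6,4)=6
t=7: g(7,-7)=1 g(7,-5)=7 g(7,-3)=21 g(7,-1)=35 g(7,1)=35 g(7,3)=21 g(7,5)=6
t=8: g(8,-8)=1 g(8,-6)=8 g(8,-4)=28 g(8,-2)=56 g(8,0)=70 g(8,2)=56 g(8,4)=27
t=9: g(9,-9)=1 g(9,-7)=9 g(9,-5)=36 g(9,-3)=84 g(9,-1)=126 g(9,1)=126 g(9,3)=83 g(9,5)=27
t=10: g(10,-10)=1 g(10,-8)=10 g(10,-6)=45 g(10,-4)=120 g(10,-2)=210 g(10,0)=252 g(10,2)=209 g(10,4)=110
t=11: g(11,-11)=1 g(11,-9)=11 g(11,-7)=55 g(11,-5)=165 g(11,-3)=330 g(11,-1)=462 g(11,1)=461 g(11,3)=319 g(11,5)=110
t=12: g(12,-12)=1 g(12,-10)=12 g(12,-8)=66 g(12,-6)=220 g(12,-4)=495 g(12,-2)=792 g(12,0)=923 g(12,2)=780 g(12,4)=429
t=13: g(13,-13)=1 g(13,-11)=13 g(13,-9)=78 g(13,-7)=286 g(13,-5)=715 g(13,-3)=1287 g(13,-1)=1715 g(13,1)=1703 g(13,3)=1209 g(13,5)=429
t=14: g(14,-14)=1 g(14,-12)=14 g(14,-10)=91 g(14,-8)=364 g(14,-6)=1001 g(14,-4)=2002 g(14,-2)=3002 g(14,0)=3418 g(14,2)=2912 g(14,4)=1638
t=15: g(15,-15)=1 g(15,-13)=15 g(15,-11)=105 g(15,-9)=455 g(15,-7)=1365 g(15,-5)=3003 g(15,-3)=5004 g(15,-1)=6420 g(15,1)=6330 g(15,3)=4550 g(15,5)=1638
t=16: g(16,-16)=1 g(16,-14)=16 g(16,-12)=120 g(16,-10)=560 g(16,-8)=1820 g(16,-6)=4368 g(16,-4)=8007 g(16,-2)=11424 g(16,0)=12750 g(16,2)=10880 g(16,4)=6188
t=17: g(17,-17)=1 g(17,-15)=17 g(17,-13)=136 g(17,-11)=680 g(17,-9)=2380 g(17,-7)=6188 g(17,-5)=12375 g(17,-3)=19431 g(17,-1)=24174 g(17,1)=23630 g(17,3)=17068 g(17,5)=6188
t=18: g(18,-18)=1 g(18,-16)=18 g(18,-14)=153 g(18,-12)=816 g(18,-10)=3060 g(18,-8)=8568 g(18,-6)=18563 g(18,-4)=31806 g(18,-2)=43605 g(18,0)=47804 g(18,2)=40698 g(18,4)=23256
Paths never hitting 6: Σ_s g(18,s) = 218348
Paths hitting 6: 2^18 - 218348 = 43796
P = 43796/262144 = 10949/65536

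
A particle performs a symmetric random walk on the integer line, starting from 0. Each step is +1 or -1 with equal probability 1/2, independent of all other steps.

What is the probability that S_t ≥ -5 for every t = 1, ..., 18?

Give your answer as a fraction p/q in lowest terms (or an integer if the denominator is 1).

Let f(t,s) = #length-t paths at position s with S_1..S_t all ≥ -5.
f(t,s) = f(t-1,s-1) + f(t-1,s+1) for s ≥ -5; f(t,s) = 0 for s < -5.
t=0: f(0,0)=1
t=1: f(1,-1)=1 f(1,1)=1
t=2: f(2,-2)=1 f(2,0)=2 f(2,2)=1
t=3: f(3,-3)=1 f(3,-1)=3 f(3,1)=3 f(3,3)=1
t=4: f(4,-4)=1 f(4,-2)=4 f(4,0)=6 f(4,2)=4 f(4,4)=1
t=5: f(5,-5)=1 f(5,-3)=5 f(5,-1)=10 f(5,1)=10 f(5,3)=5 f(5,5)=1
t=6: f(6,-4)=6 f(6,-2)=15 f(6,0)=20 f(6,2)=15 f(6,4)=6 f(6,6)=1
t=7: f(7,-5)=6 f(7,-3)=21 f(7,-1)=35 f(7,1)=35 f(7,3)=21 f(7,5)=7 f(7,7)=1
t=8: f(8,-4)=27 f(8,-2)=56 f(8,0)=70 f(8,2)=56 f(8,4)=28 f(8,6)=8 f(8,8)=1
t=9: f(9,-5)=27 f(9,-3)=83 f(9,-1)=126 f(9,1)=126 f(9,3)=84 f(9,5)=36 f(9,7)=9 f(9,9)=1
t=10: f(10,-4)=110 f(10,-2)=209 f(10,0)=252 f(10,2)=210 f(10,4)=120 f(10,6)=45 f(10,8)=10 f(10,10)=1
t=11: f(11,-5)=110 f(11,-3)=319 f(11,-1)=461 f(11,1)=462 f(11,3)=330 f(11,5)=165 f(11,7)=55 f(11,9)=11 f(11,11)=1
t=12: f(12,-4)=429 f(12,-2)=780 f(12,0)=923 f(12,2)=792 f(12,4)=495 f(12,6)=220 f(12,8)=66 f(12,10)=12 f(12,12)=1
t=13: f(13,-5)=429 f(13,-3)=1209 f(13,-1)=1703 f(13,1)=1715 f(13,3)=1287 f(13,5)=715 f(13,7)=286 f(13,9)=78 f(13,11)=13 f(13,13)=1
t=14: f(14,-4)=1638 f(14,-2)=2912 f(14,0)=3418 f(14,2)=3002 f(14,4)=2002 f(14,6)=1001 f(14,8)=364 f(14,10)=91 f(14,12)=14 f(14,14)=1
t=15: f(15,-5)=1638 f(15,-3)=4550 f(15,-1)=6330 f(15,1)=6420 f(15,3)=5004 f(15,5)=3003 f(15,7)=1365 f(15,9)=455 f(15,11)=105 f(15,13)=15 f(15,15)=1
t=16: f(16,-4)=6188 f(16,-2)=10880 f(16,0)=12750 f(16,2)=11424 f(16,4)=8007 f(16,6)=4368 f(16,8)=1820 f(16,10)=560 f(16,12)=120 f(16,14)=16 f(16,16)=1
t=17: f(17,-5)=6188 f(17,-3)=17068 f(17,-1)=23630 f(17,1)=24174 f(17,3)=19431 f(17,5)=12375 f(17,7)=6188 f(17,9)=2380 f(17,11)=680 f(17,13)=136 f(17,15)=17 f(17,17)=1
t=18: f(18,-4)=23256 f(18,-2)=40698 f(18,0)=47804 f(18,2)=43605 f(18,4)=31806 f(18,6)=18563 f(18,8)=8568 f(18,10)=3060 f(18,12)=816 f(18,14)=153 f(18,16)=18 f(18,18)=1
Σ_s f(18,s) = 218348
P = 218348/262144 = 54587/65536

Answer: 54587/65536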